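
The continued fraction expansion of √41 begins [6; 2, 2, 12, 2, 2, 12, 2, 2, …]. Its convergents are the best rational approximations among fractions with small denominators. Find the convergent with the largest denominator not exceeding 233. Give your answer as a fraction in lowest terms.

826/129

List convergents until the denominator exceeds the bound:
a_0 = 6: 6/1  (≤ bound)
a_1 = 2: 13/2  (≤ bound)
a_2 = 2: 32/5  (≤ bound)
a_3 = 12: 397/62  (≤ bound)
a_4 = 2: 826/129  (≤ bound)
a_5 = 2: 2049/320  (> 233, stop)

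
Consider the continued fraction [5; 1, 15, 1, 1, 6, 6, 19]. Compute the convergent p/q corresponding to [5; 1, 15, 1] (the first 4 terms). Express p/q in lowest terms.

101/17

Use the convergent recurrence hₖ = aₖ·hₖ₋₁ + hₖ₋₂ (and likewise for the denominators kₖ):
a_0 = 5: 5/1
a_1 = 1: 6/1
a_2 = 15: 95/16
a_3 = 1: 101/17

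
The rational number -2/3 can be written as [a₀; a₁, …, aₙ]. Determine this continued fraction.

Apply division with remainder until the remainder is 0:
-2 = -1·3 + 1, so a_0 = -1
3 = 3·1 + 0, so a_1 = 3

[-1; 3]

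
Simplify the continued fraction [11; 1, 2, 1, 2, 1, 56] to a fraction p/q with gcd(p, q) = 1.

9985/851

Start with 56.
1 + 1/(56/1) = 1 + 1/56 = 57/56
2 + 1/(57/56) = 2 + 56/57 = 170/57
1 + 1/(170/57) = 1 + 57/170 = 227/170
2 + 1/(227/170) = 2 + 170/227 = 624/227
1 + 1/(624/227) = 1 + 227/624 = 851/624
11 + 1/(851/624) = 11 + 624/851 = 9985/851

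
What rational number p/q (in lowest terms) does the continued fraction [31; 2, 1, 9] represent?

a_0 = 31: 31/1
a_1 = 2: 63/2
a_2 = 1: 94/3
a_3 = 9: 909/29

909/29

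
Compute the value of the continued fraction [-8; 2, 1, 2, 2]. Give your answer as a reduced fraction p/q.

-145/19

Start with 2.
2 + 1/(2/1) = 2 + 1/2 = 5/2
1 + 1/(5/2) = 1 + 2/5 = 7/5
2 + 1/(7/5) = 2 + 5/7 = 19/7
-8 + 1/(19/7) = -8 + 7/19 = -145/19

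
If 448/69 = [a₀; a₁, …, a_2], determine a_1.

Apply division with remainder until the remainder is 0:
448 ÷ 69 → quotient 6, remainder 34
69 ÷ 34 → quotient 2, remainder 1

2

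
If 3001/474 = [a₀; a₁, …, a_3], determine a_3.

Run the Euclidean algorithm, recording each quotient:
3001 = 6·474 + 157, so a_0 = 6
474 = 3·157 + 3, so a_1 = 3
157 = 52·3 + 1, so a_2 = 52
3 = 3·1 + 0, so a_3 = 3

3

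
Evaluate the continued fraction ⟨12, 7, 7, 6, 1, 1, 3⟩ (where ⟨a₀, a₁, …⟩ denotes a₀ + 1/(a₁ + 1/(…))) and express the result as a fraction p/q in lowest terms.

Start with 3.
1 + 1/(3/1) = 1 + 1/3 = 4/3
1 + 1/(4/3) = 1 + 3/4 = 7/4
6 + 1/(7/4) = 6 + 4/7 = 46/7
7 + 1/(46/7) = 7 + 7/46 = 329/46
7 + 1/(329/46) = 7 + 46/329 = 2349/329
12 + 1/(2349/329) = 12 + 329/2349 = 28517/2349

28517/2349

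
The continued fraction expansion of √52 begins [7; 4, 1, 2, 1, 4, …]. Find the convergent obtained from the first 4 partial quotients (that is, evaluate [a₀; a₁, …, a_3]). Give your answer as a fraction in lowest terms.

Build up convergents one term at a time:
a_0 = 7: 7/1
a_1 = 4: 29/4
a_2 = 1: 36/5
a_3 = 2: 101/14

101/14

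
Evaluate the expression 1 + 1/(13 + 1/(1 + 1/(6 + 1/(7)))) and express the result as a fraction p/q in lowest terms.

743/693

Collapse the nested fraction from the inside out:
Start with 7.
6 + 1/(7/1) = 6 + 1/7 = 43/7
1 + 1/(43/7) = 1 + 7/43 = 50/43
13 + 1/(50/43) = 13 + 43/50 = 693/50
1 + 1/(693/50) = 1 + 50/693 = 743/693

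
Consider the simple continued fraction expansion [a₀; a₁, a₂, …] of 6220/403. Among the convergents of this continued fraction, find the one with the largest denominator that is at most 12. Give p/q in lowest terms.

108/7

a_0 = 15: 15/1  (≤ bound)
a_1 = 2: 31/2  (≤ bound)
a_2 = 3: 108/7  (≤ bound)
a_3 = 3: 355/23  (> 12, stop)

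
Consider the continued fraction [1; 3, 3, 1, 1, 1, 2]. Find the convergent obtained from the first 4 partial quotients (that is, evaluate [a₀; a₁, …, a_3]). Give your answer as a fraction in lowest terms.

17/13

Start with 1.
3 + 1/(1/1) = 3 + 1/1 = 4/1
3 + 1/(4/1) = 3 + 1/4 = 13/4
1 + 1/(13/4) = 1 + 4/13 = 17/13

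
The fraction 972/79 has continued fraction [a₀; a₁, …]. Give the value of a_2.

⌊972/79⌋ = 12, remainder 24
⌊79/24⌋ = 3, remainder 7
⌊24/7⌋ = 3, remainder 3

3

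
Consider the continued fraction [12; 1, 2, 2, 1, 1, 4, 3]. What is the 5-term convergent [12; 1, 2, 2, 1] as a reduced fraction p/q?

127/10

Start with 1.
2 + 1/(1/1) = 2 + 1/1 = 3/1
2 + 1/(3/1) = 2 + 1/3 = 7/3
1 + 1/(7/3) = 1 + 3/7 = 10/7
12 + 1/(10/7) = 12 + 7/10 = 127/10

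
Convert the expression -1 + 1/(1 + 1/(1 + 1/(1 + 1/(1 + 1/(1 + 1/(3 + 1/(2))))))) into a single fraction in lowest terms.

-25/66

Starting at the tail and folding back:
Start with 2.
3 + 1/(2/1) = 3 + 1/2 = 7/2
1 + 1/(7/2) = 1 + 2/7 = 9/7
1 + 1/(9/7) = 1 + 7/9 = 16/9
1 + 1/(16/9) = 1 + 9/16 = 25/16
1 + 1/(25/16) = 1 + 16/25 = 41/25
1 + 1/(41/25) = 1 + 25/41 = 66/41
-1 + 1/(66/41) = -1 + 41/66 = -25/66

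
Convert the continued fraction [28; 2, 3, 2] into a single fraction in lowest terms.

a_0 = 28: 28/1
a_1 = 2: 57/2
a_2 = 3: 199/7
a_3 = 2: 455/16

455/16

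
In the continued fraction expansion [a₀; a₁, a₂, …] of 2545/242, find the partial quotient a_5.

1

2545 ÷ 242 → quotient 10, remainder 125
242 ÷ 125 → quotient 1, remainder 117
125 ÷ 117 → quotient 1, remainder 8
117 ÷ 8 → quotient 14, remainder 5
8 ÷ 5 → quotient 1, remainder 3
5 ÷ 3 → quotient 1, remainder 2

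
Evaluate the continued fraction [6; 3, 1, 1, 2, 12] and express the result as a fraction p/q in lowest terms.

1400/223

Start with 12.
2 + 1/(12/1) = 2 + 1/12 = 25/12
1 + 1/(25/12) = 1 + 12/25 = 37/25
1 + 1/(37/25) = 1 + 25/37 = 62/37
3 + 1/(62/37) = 3 + 37/62 = 223/62
6 + 1/(223/62) = 6 + 62/223 = 1400/223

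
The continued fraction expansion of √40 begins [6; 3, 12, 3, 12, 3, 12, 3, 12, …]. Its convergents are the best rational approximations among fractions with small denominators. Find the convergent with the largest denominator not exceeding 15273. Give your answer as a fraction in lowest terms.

a_0 = 6: 6/1  (≤ bound)
a_1 = 3: 19/3  (≤ bound)
a_2 = 12: 234/37  (≤ bound)
a_3 = 3: 721/114  (≤ bound)
a_4 = 12: 8886/1405  (≤ bound)
a_5 = 3: 27379/4329  (≤ bound)
a_6 = 12: 337434/53353  (> 15273, stop)

27379/4329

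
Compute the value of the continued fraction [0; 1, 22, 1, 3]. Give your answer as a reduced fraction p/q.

91/95

Compute successive convergents:
a_0 = 0: 0/1
a_1 = 1: 1/1
a_2 = 22: 22/23
a_3 = 1: 23/24
a_4 = 3: 91/95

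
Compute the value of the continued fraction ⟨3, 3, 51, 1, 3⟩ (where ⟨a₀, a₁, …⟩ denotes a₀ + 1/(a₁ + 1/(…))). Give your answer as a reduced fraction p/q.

Start with 3.
1 + 1/(3/1) = 1 + 1/3 = 4/3
51 + 1/(4/3) = 51 + 3/4 = 207/4
3 + 1/(207/4) = 3 + 4/207 = 625/207
3 + 1/(625/207) = 3 + 207/625 = 2082/625

2082/625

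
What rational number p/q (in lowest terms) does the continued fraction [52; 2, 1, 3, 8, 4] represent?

19636/375

Start with 4.
8 + 1/(4/1) = 8 + 1/4 = 33/4
3 + 1/(33/4) = 3 + 4/33 = 103/33
1 + 1/(103/33) = 1 + 33/103 = 136/103
2 + 1/(136/103) = 2 + 103/136 = 375/136
52 + 1/(375/136) = 52 + 136/375 = 19636/375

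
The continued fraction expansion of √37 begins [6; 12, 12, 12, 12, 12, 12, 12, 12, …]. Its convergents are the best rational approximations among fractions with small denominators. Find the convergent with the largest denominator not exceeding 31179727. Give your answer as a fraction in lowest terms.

18798954/3090529

List convergents until the denominator exceeds the bound:
a_0 = 6: 6/1  (≤ bound)
a_1 = 12: 73/12  (≤ bound)
a_2 = 12: 882/145  (≤ bound)
a_3 = 12: 10657/1752  (≤ bound)
a_4 = 12: 128766/21169  (≤ bound)
a_5 = 12: 1555849/255780  (≤ bound)
a_6 = 12: 18798954/3090529  (≤ bound)
a_7 = 12: 227143297/37342128  (> 31179727, stop)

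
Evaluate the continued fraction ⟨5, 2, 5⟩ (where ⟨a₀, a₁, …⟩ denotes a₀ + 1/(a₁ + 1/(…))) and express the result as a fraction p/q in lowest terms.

Compute successive convergents:
a_0 = 5: 5/1
a_1 = 2: 11/2
a_2 = 5: 60/11

60/11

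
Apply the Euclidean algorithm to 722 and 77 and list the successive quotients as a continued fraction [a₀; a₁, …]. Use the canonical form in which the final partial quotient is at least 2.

[9; 2, 1, 1, 1, 9]

Run the Euclidean algorithm, recording each quotient:
722 = 9·77 + 29, so a_0 = 9
77 = 2·29 + 19, so a_1 = 2
29 = 1·19 + 10, so a_2 = 1
19 = 1·10 + 9, so a_3 = 1
10 = 1·9 + 1, so a_4 = 1
9 = 9·1 + 0, so a_5 = 9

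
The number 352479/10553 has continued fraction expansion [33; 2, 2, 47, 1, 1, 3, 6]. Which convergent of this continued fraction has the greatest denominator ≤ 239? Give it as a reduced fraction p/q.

7916/237

a_0 = 33: 33/1  (≤ bound)
a_1 = 2: 67/2  (≤ bound)
a_2 = 2: 167/5  (≤ bound)
a_3 = 47: 7916/237  (≤ bound)
a_4 = 1: 8083/242  (> 239, stop)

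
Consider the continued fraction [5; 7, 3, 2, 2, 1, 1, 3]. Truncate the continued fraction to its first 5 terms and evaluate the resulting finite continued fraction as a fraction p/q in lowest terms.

Work from the innermost term outward:
Start with 2.
2 + 1/(2/1) = 2 + 1/2 = 5/2
3 + 1/(5/2) = 3 + 2/5 = 17/5
7 + 1/(17/5) = 7 + 5/17 = 124/17
5 + 1/(124/17) = 5 + 17/124 = 637/124

637/124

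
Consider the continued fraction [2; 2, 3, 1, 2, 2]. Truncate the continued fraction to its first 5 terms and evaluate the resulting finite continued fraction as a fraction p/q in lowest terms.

61/25

Build up convergents one term at a time:
a_0 = 2: 2/1
a_1 = 2: 5/2
a_2 = 3: 17/7
a_3 = 1: 22/9
a_4 = 2: 61/25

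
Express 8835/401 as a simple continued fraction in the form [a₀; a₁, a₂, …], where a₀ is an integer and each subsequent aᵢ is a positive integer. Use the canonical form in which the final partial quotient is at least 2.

[22; 30, 1, 5, 2]

Repeatedly divide and take the remainder:
8835 = 22·401 + 13, so a_0 = 22
401 = 30·13 + 11, so a_1 = 30
13 = 1·11 + 2, so a_2 = 1
11 = 5·2 + 1, so a_3 = 5
2 = 2·1 + 0, so a_4 = 2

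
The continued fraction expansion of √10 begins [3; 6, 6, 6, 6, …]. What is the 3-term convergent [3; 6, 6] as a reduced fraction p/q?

117/37

Start with 6.
6 + 1/(6/1) = 6 + 1/6 = 37/6
3 + 1/(37/6) = 3 + 6/37 = 117/37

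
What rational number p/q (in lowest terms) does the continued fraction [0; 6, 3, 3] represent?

Build up convergents one term at a time:
a_0 = 0: 0/1
a_1 = 6: 1/6
a_2 = 3: 3/19
a_3 = 3: 10/63

10/63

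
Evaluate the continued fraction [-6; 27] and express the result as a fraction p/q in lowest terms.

-161/27

Start with 27.
-6 + 1/(27/1) = -6 + 1/27 = -161/27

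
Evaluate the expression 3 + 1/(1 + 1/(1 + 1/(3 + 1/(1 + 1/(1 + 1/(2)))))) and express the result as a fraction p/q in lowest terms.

Start with 2.
1 + 1/(2/1) = 1 + 1/2 = 3/2
1 + 1/(3/2) = 1 + 2/3 = 5/3
3 + 1/(5/3) = 3 + 3/5 = 18/5
1 + 1/(18/5) = 1 + 5/18 = 23/18
1 + 1/(23/18) = 1 + 18/23 = 41/23
3 + 1/(41/23) = 3 + 23/41 = 146/41

146/41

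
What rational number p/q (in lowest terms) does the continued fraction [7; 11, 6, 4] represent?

Starting at the tail and folding back:
Start with 4.
6 + 1/(4/1) = 6 + 1/4 = 25/4
11 + 1/(25/4) = 11 + 4/25 = 279/25
7 + 1/(279/25) = 7 + 25/279 = 1978/279

1978/279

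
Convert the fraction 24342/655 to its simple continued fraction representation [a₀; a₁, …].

[37; 6, 8, 4, 3]

⌊24342/655⌋ = 37, remainder 107
⌊655/107⌋ = 6, remainder 13
⌊107/13⌋ = 8, remainder 3
⌊13/3⌋ = 4, remainder 1
⌊3/1⌋ = 3, remainder 0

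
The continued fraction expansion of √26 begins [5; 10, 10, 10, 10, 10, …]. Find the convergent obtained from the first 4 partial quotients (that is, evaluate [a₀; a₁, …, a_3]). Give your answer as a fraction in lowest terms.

Start with 10.
10 + 1/(10/1) = 10 + 1/10 = 101/10
10 + 1/(101/10) = 10 + 10/101 = 1020/101
5 + 1/(1020/101) = 5 + 101/1020 = 5201/1020

5201/1020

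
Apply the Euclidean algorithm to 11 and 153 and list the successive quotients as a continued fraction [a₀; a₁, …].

[0; 13, 1, 10]

Apply division with remainder until the remainder is 0:
⌊11/153⌋ = 0, remainder 11
⌊153/11⌋ = 13, remainder 10
⌊11/10⌋ = 1, remainder 1
⌊10/1⌋ = 10, remainder 0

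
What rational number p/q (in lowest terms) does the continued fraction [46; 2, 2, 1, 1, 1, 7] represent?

Build up convergents one term at a time:
a_0 = 46: 46/1
a_1 = 2: 93/2
a_2 = 2: 232/5
a_3 = 1: 325/7
a_4 = 1: 557/12
a_5 = 1: 882/19
a_6 = 7: 6731/145

6731/145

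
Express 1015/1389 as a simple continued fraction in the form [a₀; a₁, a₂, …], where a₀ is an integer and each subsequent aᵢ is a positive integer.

[0; 1, 2, 1, 2, 2, 53]

1015 ÷ 1389 → quotient 0, remainder 1015
1389 ÷ 1015 → quotient 1, remainder 374
1015 ÷ 374 → quotient 2, remainder 267
374 ÷ 267 → quotient 1, remainder 107
267 ÷ 107 → quotient 2, remainder 53
107 ÷ 53 → quotient 2, remainder 1
53 ÷ 1 → quotient 53, remainder 0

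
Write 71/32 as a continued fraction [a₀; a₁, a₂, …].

[2; 4, 1, 1, 3]

71 ÷ 32 → quotient 2, remainder 7
32 ÷ 7 → quotient 4, remainder 4
7 ÷ 4 → quotient 1, remainder 3
4 ÷ 3 → quotient 1, remainder 1
3 ÷ 1 → quotient 3, remainder 0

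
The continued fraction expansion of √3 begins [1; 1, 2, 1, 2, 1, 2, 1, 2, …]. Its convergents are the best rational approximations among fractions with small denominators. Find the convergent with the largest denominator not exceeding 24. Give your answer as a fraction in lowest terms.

26/15

a_0 = 1: 1/1  (≤ bound)
a_1 = 1: 2/1  (≤ bound)
a_2 = 2: 5/3  (≤ bound)
a_3 = 1: 7/4  (≤ bound)
a_4 = 2: 19/11  (≤ bound)
a_5 = 1: 26/15  (≤ bound)
a_6 = 2: 71/41  (> 24, stop)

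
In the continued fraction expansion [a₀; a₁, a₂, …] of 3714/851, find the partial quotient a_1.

2

⌊3714/851⌋ = 4, remainder 310
⌊851/310⌋ = 2, remainder 231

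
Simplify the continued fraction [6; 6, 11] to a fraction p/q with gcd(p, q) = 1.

Work from the innermost term outward:
Start with 11.
6 + 1/(11/1) = 6 + 1/11 = 67/11
6 + 1/(67/11) = 6 + 11/67 = 413/67

413/67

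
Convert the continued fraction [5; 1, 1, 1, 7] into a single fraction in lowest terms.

a_0 = 5: 5/1
a_1 = 1: 6/1
a_2 = 1: 11/2
a_3 = 1: 17/3
a_4 = 7: 130/23

130/23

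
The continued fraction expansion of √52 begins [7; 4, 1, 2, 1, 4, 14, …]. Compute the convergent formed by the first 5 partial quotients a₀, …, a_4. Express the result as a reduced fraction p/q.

a_0 = 7: 7/1
a_1 = 4: 29/4
a_2 = 1: 36/5
a_3 = 2: 101/14
a_4 = 1: 137/19

137/19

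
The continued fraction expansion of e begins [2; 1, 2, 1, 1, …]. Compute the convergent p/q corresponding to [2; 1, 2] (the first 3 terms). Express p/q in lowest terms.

8/3

Start with 2.
1 + 1/(2/1) = 1 + 1/2 = 3/2
2 + 1/(3/2) = 2 + 2/3 = 8/3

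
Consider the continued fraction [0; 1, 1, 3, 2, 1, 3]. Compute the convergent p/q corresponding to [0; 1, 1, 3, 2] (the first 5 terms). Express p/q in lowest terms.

9/16

a_0 = 0: 0/1
a_1 = 1: 1/1
a_2 = 1: 1/2
a_3 = 3: 4/7
a_4 = 2: 9/16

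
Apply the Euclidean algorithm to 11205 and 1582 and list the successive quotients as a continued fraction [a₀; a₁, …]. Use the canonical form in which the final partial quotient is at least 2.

11205 ÷ 1582 → quotient 7, remainder 131
1582 ÷ 131 → quotient 12, remainder 10
131 ÷ 10 → quotient 13, remainder 1
10 ÷ 1 → quotient 10, remainder 0

[7; 12, 13, 10]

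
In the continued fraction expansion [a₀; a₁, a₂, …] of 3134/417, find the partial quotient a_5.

Repeatedly divide and take the remainder:
3134 = 7·417 + 215, so a_0 = 7
417 = 1·215 + 202, so a_1 = 1
215 = 1·202 + 13, so a_2 = 1
202 = 15·13 + 7, so a_3 = 15
13 = 1·7 + 6, so a_4 = 1
7 = 1·6 + 1, so a_5 = 1

1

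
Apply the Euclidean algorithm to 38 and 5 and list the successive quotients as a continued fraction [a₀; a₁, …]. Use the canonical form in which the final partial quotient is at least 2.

[7; 1, 1, 2]

38 = 7·5 + 3, so a_0 = 7
5 = 1·3 + 2, so a_1 = 1
3 = 1·2 + 1, so a_2 = 1
2 = 2·1 + 0, so a_3 = 2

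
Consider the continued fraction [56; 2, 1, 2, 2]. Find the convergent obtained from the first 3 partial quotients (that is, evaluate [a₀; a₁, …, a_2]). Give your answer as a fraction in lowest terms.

169/3

Start with 1.
2 + 1/(1/1) = 2 + 1/1 = 3/1
56 + 1/(3/1) = 56 + 1/3 = 169/3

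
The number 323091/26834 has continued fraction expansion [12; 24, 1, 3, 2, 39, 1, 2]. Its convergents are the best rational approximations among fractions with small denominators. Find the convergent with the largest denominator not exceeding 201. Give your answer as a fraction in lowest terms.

1192/99

List convergents until the denominator exceeds the bound:
a_0 = 12: 12/1  (≤ bound)
a_1 = 24: 289/24  (≤ bound)
a_2 = 1: 301/25  (≤ bound)
a_3 = 3: 1192/99  (≤ bound)
a_4 = 2: 2685/223  (> 201, stop)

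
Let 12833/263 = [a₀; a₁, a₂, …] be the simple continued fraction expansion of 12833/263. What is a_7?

12833 ÷ 263 → quotient 48, remainder 209
263 ÷ 209 → quotient 1, remainder 54
209 ÷ 54 → quotient 3, remainder 47
54 ÷ 47 → quotient 1, remainder 7
47 ÷ 7 → quotient 6, remainder 5
7 ÷ 5 → quotient 1, remainder 2
5 ÷ 2 → quotient 2, remainder 1
2 ÷ 1 → quotient 2, remainder 0

2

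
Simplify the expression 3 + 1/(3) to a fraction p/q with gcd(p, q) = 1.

10/3

a_0 = 3: 3/1
a_1 = 3: 10/3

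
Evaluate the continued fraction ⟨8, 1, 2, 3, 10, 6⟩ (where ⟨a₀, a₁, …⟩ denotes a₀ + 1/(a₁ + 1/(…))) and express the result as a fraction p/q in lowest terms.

a_0 = 8: 8/1
a_1 = 1: 9/1
a_2 = 2: 26/3
a_3 = 3: 87/10
a_4 = 10: 896/103
a_5 = 6: 5463/628

5463/628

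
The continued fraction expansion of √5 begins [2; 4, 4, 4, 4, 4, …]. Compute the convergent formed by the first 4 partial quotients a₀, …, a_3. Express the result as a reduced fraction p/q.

Build up convergents one term at a time:
a_0 = 2: 2/1
a_1 = 4: 9/4
a_2 = 4: 38/17
a_3 = 4: 161/72

161/72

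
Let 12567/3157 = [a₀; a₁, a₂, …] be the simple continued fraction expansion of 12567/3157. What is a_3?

1

12567 = 3·3157 + 3096, so a_0 = 3
3157 = 1·3096 + 61, so a_1 = 1
3096 = 50·61 + 46, so a_2 = 50
61 = 1·46 + 15, so a_3 = 1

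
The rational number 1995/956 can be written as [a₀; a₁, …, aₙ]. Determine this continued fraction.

Run the Euclidean algorithm, recording each quotient:
⌊1995/956⌋ = 2, remainder 83
⌊956/83⌋ = 11, remainder 43
⌊83/43⌋ = 1, remainder 40
⌊43/40⌋ = 1, remainder 3
⌊40/3⌋ = 13, remainder 1
⌊3/1⌋ = 3, remainder 0

[2; 11, 1, 1, 13, 3]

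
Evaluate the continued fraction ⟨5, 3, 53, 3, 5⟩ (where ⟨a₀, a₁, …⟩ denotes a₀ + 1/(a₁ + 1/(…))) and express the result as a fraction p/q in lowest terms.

Start with 5.
3 + 1/(5/1) = 3 + 1/5 = 16/5
53 + 1/(16/5) = 53 + 5/16 = 853/16
3 + 1/(853/16) = 3 + 16/853 = 2575/853
5 + 1/(2575/853) = 5 + 853/2575 = 13728/2575

13728/2575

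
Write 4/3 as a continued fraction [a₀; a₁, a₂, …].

[1; 3]

4 = 1·3 + 1, so a_0 = 1
3 = 3·1 + 0, so a_1 = 3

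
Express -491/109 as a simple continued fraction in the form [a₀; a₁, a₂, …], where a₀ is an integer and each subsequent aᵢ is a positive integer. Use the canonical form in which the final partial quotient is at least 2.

[-5; 2, 54]

⌊-491/109⌋ = -5, remainder 54
⌊109/54⌋ = 2, remainder 1
⌊54/1⌋ = 54, remainder 0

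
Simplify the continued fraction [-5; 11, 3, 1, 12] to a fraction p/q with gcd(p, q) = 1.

-2819/574

Start with 12.
1 + 1/(12/1) = 1 + 1/12 = 13/12
3 + 1/(13/12) = 3 + 12/13 = 51/13
11 + 1/(51/13) = 11 + 13/51 = 574/51
-5 + 1/(574/51) = -5 + 51/574 = -2819/574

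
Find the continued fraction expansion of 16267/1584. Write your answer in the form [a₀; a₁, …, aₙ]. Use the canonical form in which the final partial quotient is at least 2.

16267 = 10·1584 + 427, so a_0 = 10
1584 = 3·427 + 303, so a_1 = 3
427 = 1·303 + 124, so a_2 = 1
303 = 2·124 + 55, so a_3 = 2
124 = 2·55 + 14, so a_4 = 2
55 = 3·14 + 13, so a_5 = 3
14 = 1·13 + 1, so a_6 = 1
13 = 13·1 + 0, so a_7 = 13

[10; 3, 1, 2, 2, 3, 1, 13]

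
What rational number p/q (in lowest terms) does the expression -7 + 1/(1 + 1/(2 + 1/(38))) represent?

-728/115

Start with 38.
2 + 1/(38/1) = 2 + 1/38 = 77/38
1 + 1/(77/38) = 1 + 38/77 = 115/77
-7 + 1/(115/77) = -7 + 77/115 = -728/115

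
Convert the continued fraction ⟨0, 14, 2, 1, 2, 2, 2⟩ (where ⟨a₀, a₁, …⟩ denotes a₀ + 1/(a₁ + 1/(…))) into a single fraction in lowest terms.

a_0 = 0: 0/1
a_1 = 14: 1/14
a_2 = 2: 2/29
a_3 = 1: 3/43
a_4 = 2: 8/115
a_5 = 2: 19/273
a_6 = 2: 46/661

46/661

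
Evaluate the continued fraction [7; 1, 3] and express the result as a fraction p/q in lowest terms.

31/4

Collapse the nested fraction from the inside out:
Start with 3.
1 + 1/(3/1) = 1 + 1/3 = 4/3
7 + 1/(4/3) = 7 + 3/4 = 31/4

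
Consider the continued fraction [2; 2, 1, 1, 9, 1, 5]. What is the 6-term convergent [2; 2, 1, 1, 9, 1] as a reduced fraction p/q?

Compute successive convergents:
a_0 = 2: 2/1
a_1 = 2: 5/2
a_2 = 1: 7/3
a_3 = 1: 12/5
a_4 = 9: 115/48
a_5 = 1: 127/53

127/53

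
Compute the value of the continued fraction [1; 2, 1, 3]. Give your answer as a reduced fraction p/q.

15/11

a_0 = 1: 1/1
a_1 = 2: 3/2
a_2 = 1: 4/3
a_3 = 3: 15/11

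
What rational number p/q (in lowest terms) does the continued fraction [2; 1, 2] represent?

8/3

Start with 2.
1 + 1/(2/1) = 1 + 1/2 = 3/2
2 + 1/(3/2) = 2 + 2/3 = 8/3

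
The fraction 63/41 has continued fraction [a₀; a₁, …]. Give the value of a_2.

Run the Euclidean algorithm, recording each quotient:
⌊63/41⌋ = 1, remainder 22
⌊41/22⌋ = 1, remainder 19
⌊22/19⌋ = 1, remainder 3

1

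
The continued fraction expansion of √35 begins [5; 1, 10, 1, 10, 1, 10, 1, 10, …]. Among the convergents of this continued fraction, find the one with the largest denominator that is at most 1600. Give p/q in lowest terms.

9235/1561

List convergents until the denominator exceeds the bound:
a_0 = 5: 5/1  (≤ bound)
a_1 = 1: 6/1  (≤ bound)
a_2 = 10: 65/11  (≤ bound)
a_3 = 1: 71/12  (≤ bound)
a_4 = 10: 775/131  (≤ bound)
a_5 = 1: 846/143  (≤ bound)
a_6 = 10: 9235/1561  (≤ bound)
a_7 = 1: 10081/1704  (> 1600, stop)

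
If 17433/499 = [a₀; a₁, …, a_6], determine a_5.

⌊17433/499⌋ = 34, remainder 467
⌊499/467⌋ = 1, remainder 32
⌊467/32⌋ = 14, remainder 19
⌊32/19⌋ = 1, remainder 13
⌊19/13⌋ = 1, remainder 6
⌊13/6⌋ = 2, remainder 1

2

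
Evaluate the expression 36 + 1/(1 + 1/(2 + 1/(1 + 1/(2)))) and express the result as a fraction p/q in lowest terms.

Work from the innermost term outward:
Start with 2.
1 + 1/(2/1) = 1 + 1/2 = 3/2
2 + 1/(3/2) = 2 + 2/3 = 8/3
1 + 1/(8/3) = 1 + 3/8 = 11/8
36 + 1/(11/8) = 36 + 8/11 = 404/11

404/11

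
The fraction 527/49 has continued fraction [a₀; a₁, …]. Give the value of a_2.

3

527 = 10·49 + 37, so a_0 = 10
49 = 1·37 + 12, so a_1 = 1
37 = 3·12 + 1, so a_2 = 3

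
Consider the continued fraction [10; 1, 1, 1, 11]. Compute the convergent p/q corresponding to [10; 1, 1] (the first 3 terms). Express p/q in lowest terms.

21/2

Starting at the tail and folding back:
Start with 1.
1 + 1/(1/1) = 1 + 1/1 = 2/1
10 + 1/(2/1) = 10 + 1/2 = 21/2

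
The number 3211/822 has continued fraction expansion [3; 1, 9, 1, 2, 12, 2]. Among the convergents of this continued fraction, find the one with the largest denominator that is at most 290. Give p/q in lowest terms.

125/32

a_0 = 3: 3/1  (≤ bound)
a_1 = 1: 4/1  (≤ bound)
a_2 = 9: 39/10  (≤ bound)
a_3 = 1: 43/11  (≤ bound)
a_4 = 2: 125/32  (≤ bound)
a_5 = 12: 1543/395  (> 290, stop)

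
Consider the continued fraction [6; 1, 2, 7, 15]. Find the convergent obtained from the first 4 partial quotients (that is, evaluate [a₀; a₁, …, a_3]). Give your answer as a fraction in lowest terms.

Starting at the tail and folding back:
Start with 7.
2 + 1/(7/1) = 2 + 1/7 = 15/7
1 + 1/(15/7) = 1 + 7/15 = 22/15
6 + 1/(22/15) = 6 + 15/22 = 147/22

147/22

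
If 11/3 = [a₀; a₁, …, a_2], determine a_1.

11 = 3·3 + 2, so a_0 = 3
3 = 1·2 + 1, so a_1 = 1

1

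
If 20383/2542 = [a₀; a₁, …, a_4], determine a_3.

20383 ÷ 2542 → quotient 8, remainder 47
2542 ÷ 47 → quotient 54, remainder 4
47 ÷ 4 → quotient 11, remainder 3
4 ÷ 3 → quotient 1, remainder 1

1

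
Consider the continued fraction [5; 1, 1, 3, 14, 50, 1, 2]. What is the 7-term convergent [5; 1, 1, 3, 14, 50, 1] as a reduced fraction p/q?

28446/5107

Collapse the nested fraction from the inside out:
Start with 1.
50 + 1/(1/1) = 50 + 1/1 = 51/1
14 + 1/(51/1) = 14 + 1/51 = 715/51
3 + 1/(715/51) = 3 + 51/715 = 2196/715
1 + 1/(2196/715) = 1 + 715/2196 = 2911/2196
1 + 1/(2911/2196) = 1 + 2196/2911 = 5107/2911
5 + 1/(5107/2911) = 5 + 2911/5107 = 28446/5107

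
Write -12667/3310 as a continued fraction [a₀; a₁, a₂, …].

Apply division with remainder until the remainder is 0:
⌊-12667/3310⌋ = -4, remainder 573
⌊3310/573⌋ = 5, remainder 445
⌊573/445⌋ = 1, remainder 128
⌊445/128⌋ = 3, remainder 61
⌊128/61⌋ = 2, remainder 6
⌊61/6⌋ = 10, remainder 1
⌊6/1⌋ = 6, remainder 0

[-4; 5, 1, 3, 2, 10, 6]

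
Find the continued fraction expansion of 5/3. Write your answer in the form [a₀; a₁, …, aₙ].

Apply division with remainder until the remainder is 0:
5 ÷ 3 → quotient 1, remainder 2
3 ÷ 2 → quotient 1, remainder 1
2 ÷ 1 → quotient 2, remainder 0

[1; 1, 2]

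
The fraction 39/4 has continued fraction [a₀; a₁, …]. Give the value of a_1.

39 ÷ 4 → quotient 9, remainder 3
4 ÷ 3 → quotient 1, remainder 1

1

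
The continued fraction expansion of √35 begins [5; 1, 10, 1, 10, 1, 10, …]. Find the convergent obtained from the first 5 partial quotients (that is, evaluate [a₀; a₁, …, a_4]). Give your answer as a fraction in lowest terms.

775/131

a_0 = 5: 5/1
a_1 = 1: 6/1
a_2 = 10: 65/11
a_3 = 1: 71/12
a_4 = 10: 775/131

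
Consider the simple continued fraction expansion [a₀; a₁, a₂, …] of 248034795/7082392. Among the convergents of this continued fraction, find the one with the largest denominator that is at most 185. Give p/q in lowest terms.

List convergents until the denominator exceeds the bound:
a_0 = 35: 35/1  (≤ bound)
a_1 = 46: 1611/46  (≤ bound)
a_2 = 1: 1646/47  (≤ bound)
a_3 = 7: 13133/375  (> 185, stop)

1646/47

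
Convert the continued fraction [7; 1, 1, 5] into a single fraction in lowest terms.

83/11

a_0 = 7: 7/1
a_1 = 1: 8/1
a_2 = 1: 15/2
a_3 = 5: 83/11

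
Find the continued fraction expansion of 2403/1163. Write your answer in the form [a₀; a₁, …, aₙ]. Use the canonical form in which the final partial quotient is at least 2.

[2; 15, 9, 1, 1, 1, 2]

Run the Euclidean algorithm, recording each quotient:
2403 = 2·1163 + 77, so a_0 = 2
1163 = 15·77 + 8, so a_1 = 15
77 = 9·8 + 5, so a_2 = 9
8 = 1·5 + 3, so a_3 = 1
5 = 1·3 + 2, so a_4 = 1
3 = 1·2 + 1, so a_5 = 1
2 = 2·1 + 0, so a_6 = 2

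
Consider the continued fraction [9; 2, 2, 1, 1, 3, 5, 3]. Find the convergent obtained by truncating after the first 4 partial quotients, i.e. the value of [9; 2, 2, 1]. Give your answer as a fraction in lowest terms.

66/7

a_0 = 9: 9/1
a_1 = 2: 19/2
a_2 = 2: 47/5
a_3 = 1: 66/7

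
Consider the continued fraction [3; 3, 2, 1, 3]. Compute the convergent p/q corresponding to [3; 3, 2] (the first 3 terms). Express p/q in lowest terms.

Collapse the nested fraction from the inside out:
Start with 2.
3 + 1/(2/1) = 3 + 1/2 = 7/2
3 + 1/(7/2) = 3 + 2/7 = 23/7

23/7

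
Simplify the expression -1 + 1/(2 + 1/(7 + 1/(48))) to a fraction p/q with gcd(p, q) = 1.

a_0 = -1: -1/1
a_1 = 2: -1/2
a_2 = 7: -8/15
a_3 = 48: -385/722

-385/722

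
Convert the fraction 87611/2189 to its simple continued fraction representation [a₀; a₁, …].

[40; 42, 1, 11, 1, 3]

⌊87611/2189⌋ = 40, remainder 51
⌊2189/51⌋ = 42, remainder 47
⌊51/47⌋ = 1, remainder 4
⌊47/4⌋ = 11, remainder 3
⌊4/3⌋ = 1, remainder 1
⌊3/1⌋ = 3, remainder 0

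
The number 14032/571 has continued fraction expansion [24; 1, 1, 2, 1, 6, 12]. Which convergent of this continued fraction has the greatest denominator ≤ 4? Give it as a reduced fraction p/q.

49/2

List convergents until the denominator exceeds the bound:
a_0 = 24: 24/1  (≤ bound)
a_1 = 1: 25/1  (≤ bound)
a_2 = 1: 49/2  (≤ bound)
a_3 = 2: 123/5  (> 4, stop)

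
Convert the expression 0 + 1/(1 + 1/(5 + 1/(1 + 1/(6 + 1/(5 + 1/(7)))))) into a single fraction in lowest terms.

1518/1777

Start with 7.
5 + 1/(7/1) = 5 + 1/7 = 36/7
6 + 1/(36/7) = 6 + 7/36 = 223/36
1 + 1/(223/36) = 1 + 36/223 = 259/223
5 + 1/(259/223) = 5 + 223/259 = 1518/259
1 + 1/(1518/259) = 1 + 259/1518 = 1777/1518
0 + 1/(1777/1518) = 0 + 1518/1777 = 1518/1777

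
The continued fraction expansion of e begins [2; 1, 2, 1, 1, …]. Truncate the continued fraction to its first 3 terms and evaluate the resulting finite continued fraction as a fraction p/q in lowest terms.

8/3

a_0 = 2: 2/1
a_1 = 1: 3/1
a_2 = 2: 8/3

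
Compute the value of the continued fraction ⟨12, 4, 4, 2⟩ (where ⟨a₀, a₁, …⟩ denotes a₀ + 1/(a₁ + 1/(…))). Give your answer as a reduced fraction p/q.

465/38

Compute successive convergents:
a_0 = 12: 12/1
a_1 = 4: 49/4
a_2 = 4: 208/17
a_3 = 2: 465/38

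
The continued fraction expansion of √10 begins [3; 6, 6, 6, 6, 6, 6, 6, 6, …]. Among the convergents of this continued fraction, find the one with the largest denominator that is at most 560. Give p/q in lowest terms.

721/228

List convergents until the denominator exceeds the bound:
a_0 = 3: 3/1  (≤ bound)
a_1 = 6: 19/6  (≤ bound)
a_2 = 6: 117/37  (≤ bound)
a_3 = 6: 721/228  (≤ bound)
a_4 = 6: 4443/1405  (> 560, stop)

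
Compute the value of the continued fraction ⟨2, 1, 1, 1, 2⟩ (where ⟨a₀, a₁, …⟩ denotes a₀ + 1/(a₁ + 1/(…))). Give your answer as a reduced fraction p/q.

21/8

a_0 = 2: 2/1
a_1 = 1: 3/1
a_2 = 1: 5/2
a_3 = 1: 8/3
a_4 = 2: 21/8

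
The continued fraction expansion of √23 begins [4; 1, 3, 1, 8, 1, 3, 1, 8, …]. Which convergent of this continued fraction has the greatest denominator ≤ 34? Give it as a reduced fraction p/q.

List convergents until the denominator exceeds the bound:
a_0 = 4: 4/1  (≤ bound)
a_1 = 1: 5/1  (≤ bound)
a_2 = 3: 19/4  (≤ bound)
a_3 = 1: 24/5  (≤ bound)
a_4 = 8: 211/44  (> 34, stop)

24/5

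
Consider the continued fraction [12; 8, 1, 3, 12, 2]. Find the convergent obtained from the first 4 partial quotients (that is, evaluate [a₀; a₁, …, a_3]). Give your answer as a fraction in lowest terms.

a_0 = 12: 12/1
a_1 = 8: 97/8
a_2 = 1: 109/9
a_3 = 3: 424/35

424/35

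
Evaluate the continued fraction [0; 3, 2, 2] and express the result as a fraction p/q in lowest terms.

5/17

Build up convergents one term at a time:
a_0 = 0: 0/1
a_1 = 3: 1/3
a_2 = 2: 2/7
a_3 = 2: 5/17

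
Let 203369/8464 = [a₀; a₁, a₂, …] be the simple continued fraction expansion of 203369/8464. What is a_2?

203369 ÷ 8464 → quotient 24, remainder 233
8464 ÷ 233 → quotient 36, remainder 76
233 ÷ 76 → quotient 3, remainder 5

3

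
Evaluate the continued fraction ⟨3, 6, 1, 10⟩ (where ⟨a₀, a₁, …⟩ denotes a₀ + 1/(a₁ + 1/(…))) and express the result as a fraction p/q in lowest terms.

Start with 10.
1 + 1/(10/1) = 1 + 1/10 = 11/10
6 + 1/(11/10) = 6 + 10/11 = 76/11
3 + 1/(76/11) = 3 + 11/76 = 239/76

239/76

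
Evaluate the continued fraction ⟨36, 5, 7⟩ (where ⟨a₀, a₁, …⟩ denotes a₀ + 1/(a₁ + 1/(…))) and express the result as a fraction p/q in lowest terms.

1303/36

Collapse the nested fraction from the inside out:
Start with 7.
5 + 1/(7/1) = 5 + 1/7 = 36/7
36 + 1/(36/7) = 36 + 7/36 = 1303/36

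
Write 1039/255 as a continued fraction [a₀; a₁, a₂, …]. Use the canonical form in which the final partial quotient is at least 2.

⌊1039/255⌋ = 4, remainder 19
⌊255/19⌋ = 13, remainder 8
⌊19/8⌋ = 2, remainder 3
⌊8/3⌋ = 2, remainder 2
⌊3/2⌋ = 1, remainder 1
⌊2/1⌋ = 2, remainder 0

[4; 13, 2, 2, 1, 2]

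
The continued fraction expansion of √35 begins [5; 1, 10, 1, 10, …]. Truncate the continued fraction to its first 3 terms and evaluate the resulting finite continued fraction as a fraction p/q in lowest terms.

65/11

Start with 10.
1 + 1/(10/1) = 1 + 1/10 = 11/10
5 + 1/(11/10) = 5 + 10/11 = 65/11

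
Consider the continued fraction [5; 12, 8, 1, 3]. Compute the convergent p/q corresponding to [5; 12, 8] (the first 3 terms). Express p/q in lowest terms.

493/97

Collapse the nested fraction from the inside out:
Start with 8.
12 + 1/(8/1) = 12 + 1/8 = 97/8
5 + 1/(97/8) = 5 + 8/97 = 493/97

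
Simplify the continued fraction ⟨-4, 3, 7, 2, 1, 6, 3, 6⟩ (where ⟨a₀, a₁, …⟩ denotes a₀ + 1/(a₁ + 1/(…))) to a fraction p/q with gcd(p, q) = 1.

-33767/9173

a_0 = -4: -4/1
a_1 = 3: -11/3
a_2 = 7: -81/22
a_3 = 2: -173/47
a_4 = 1: -254/69
a_5 = 6: -1697/461
a_6 = 3: -5345/1452
a_7 = 6: -33767/9173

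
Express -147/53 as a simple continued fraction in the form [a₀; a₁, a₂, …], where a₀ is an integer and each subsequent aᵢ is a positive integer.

⌊-147/53⌋ = -3, remainder 12
⌊53/12⌋ = 4, remainder 5
⌊12/5⌋ = 2, remainder 2
⌊5/2⌋ = 2, remainder 1
⌊2/1⌋ = 2, remainder 0

[-3; 4, 2, 2, 2]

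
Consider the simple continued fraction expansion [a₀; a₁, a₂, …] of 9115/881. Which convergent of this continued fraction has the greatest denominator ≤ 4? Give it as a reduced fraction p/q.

a_0 = 10: 10/1  (≤ bound)
a_1 = 2: 21/2  (≤ bound)
a_2 = 1: 31/3  (≤ bound)
a_3 = 7: 238/23  (> 4, stop)

31/3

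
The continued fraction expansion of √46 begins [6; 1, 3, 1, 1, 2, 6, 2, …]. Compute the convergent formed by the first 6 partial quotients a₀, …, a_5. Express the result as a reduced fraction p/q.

a_0 = 6: 6/1
a_1 = 1: 7/1
a_2 = 3: 27/4
a_3 = 1: 34/5
a_4 = 1: 61/9
a_5 = 2: 156/23

156/23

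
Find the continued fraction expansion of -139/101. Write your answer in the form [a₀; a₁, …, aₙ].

Repeatedly divide and take the remainder:
-139 ÷ 101 → quotient -2, remainder 63
101 ÷ 63 → quotient 1, remainder 38
63 ÷ 38 → quotient 1, remainder 25
38 ÷ 25 → quotient 1, remainder 13
25 ÷ 13 → quotient 1, remainder 12
13 ÷ 12 → quotient 1, remainder 1
12 ÷ 1 → quotient 12, remainder 0

[-2; 1, 1, 1, 1, 1, 12]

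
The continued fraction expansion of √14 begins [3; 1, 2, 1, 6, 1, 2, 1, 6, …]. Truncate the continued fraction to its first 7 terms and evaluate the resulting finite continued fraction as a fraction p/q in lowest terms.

333/89

Collapse the nested fraction from the inside out:
Start with 2.
1 + 1/(2/1) = 1 + 1/2 = 3/2
6 + 1/(3/2) = 6 + 2/3 = 20/3
1 + 1/(20/3) = 1 + 3/20 = 23/20
2 + 1/(23/20) = 2 + 20/23 = 66/23
1 + 1/(66/23) = 1 + 23/66 = 89/66
3 + 1/(89/66) = 3 + 66/89 = 333/89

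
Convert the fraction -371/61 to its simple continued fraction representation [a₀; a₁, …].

[-7; 1, 11, 5]

⌊-371/61⌋ = -7, remainder 56
⌊61/56⌋ = 1, remainder 5
⌊56/5⌋ = 11, remainder 1
⌊5/1⌋ = 5, remainder 0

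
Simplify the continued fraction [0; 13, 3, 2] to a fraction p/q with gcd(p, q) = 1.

Start with 2.
3 + 1/(2/1) = 3 + 1/2 = 7/2
13 + 1/(7/2) = 13 + 2/7 = 93/7
0 + 1/(93/7) = 0 + 7/93 = 7/93

7/93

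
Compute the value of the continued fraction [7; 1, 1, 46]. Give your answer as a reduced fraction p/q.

698/93

Work from the innermost term outward:
Start with 46.
1 + 1/(46/1) = 1 + 1/46 = 47/46
1 + 1/(47/46) = 1 + 46/47 = 93/47
7 + 1/(93/47) = 7 + 47/93 = 698/93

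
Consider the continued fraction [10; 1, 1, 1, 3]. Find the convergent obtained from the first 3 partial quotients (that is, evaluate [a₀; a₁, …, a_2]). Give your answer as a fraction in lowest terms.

21/2

Start with 1.
1 + 1/(1/1) = 1 + 1/1 = 2/1
10 + 1/(2/1) = 10 + 1/2 = 21/2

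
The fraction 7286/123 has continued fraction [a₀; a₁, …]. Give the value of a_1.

4

7286 ÷ 123 → quotient 59, remainder 29
123 ÷ 29 → quotient 4, remainder 7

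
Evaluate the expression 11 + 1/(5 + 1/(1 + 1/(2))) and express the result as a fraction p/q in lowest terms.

190/17

Use the convergent recurrence hₖ = aₖ·hₖ₋₁ + hₖ₋₂ (and likewise for the denominators kₖ):
a_0 = 11: 11/1
a_1 = 5: 56/5
a_2 = 1: 67/6
a_3 = 2: 190/17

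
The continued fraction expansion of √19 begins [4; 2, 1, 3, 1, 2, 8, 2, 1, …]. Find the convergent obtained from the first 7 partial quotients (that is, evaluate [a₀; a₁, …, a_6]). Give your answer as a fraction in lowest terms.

1421/326

Use the convergent recurrence hₖ = aₖ·hₖ₋₁ + hₖ₋₂ (and likewise for the denominators kₖ):
a_0 = 4: 4/1
a_1 = 2: 9/2
a_2 = 1: 13/3
a_3 = 3: 48/11
a_4 = 1: 61/14
a_5 = 2: 170/39
a_6 = 8: 1421/326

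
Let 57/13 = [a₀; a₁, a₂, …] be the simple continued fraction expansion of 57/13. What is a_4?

2

⌊57/13⌋ = 4, remainder 5
⌊13/5⌋ = 2, remainder 3
⌊5/3⌋ = 1, remainder 2
⌊3/2⌋ = 1, remainder 1
⌊2/1⌋ = 2, remainder 0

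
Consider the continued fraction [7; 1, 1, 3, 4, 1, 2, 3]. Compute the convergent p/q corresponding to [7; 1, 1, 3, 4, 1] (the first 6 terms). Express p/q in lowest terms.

280/37

a_0 = 7: 7/1
a_1 = 1: 8/1
a_2 = 1: 15/2
a_3 = 3: 53/7
a_4 = 4: 227/30
a_5 = 1: 280/37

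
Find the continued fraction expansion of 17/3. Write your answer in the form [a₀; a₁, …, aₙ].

⌊17/3⌋ = 5, remainder 2
⌊3/2⌋ = 1, remainder 1
⌊2/1⌋ = 2, remainder 0

[5; 1, 2]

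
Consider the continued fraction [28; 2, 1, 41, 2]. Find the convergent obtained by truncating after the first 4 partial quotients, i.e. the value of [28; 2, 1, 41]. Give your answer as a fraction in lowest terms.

Compute successive convergents:
a_0 = 28: 28/1
a_1 = 2: 57/2
a_2 = 1: 85/3
a_3 = 41: 3542/125

3542/125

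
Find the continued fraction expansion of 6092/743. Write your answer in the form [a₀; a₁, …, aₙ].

[8; 5, 49, 3]

6092 ÷ 743 → quotient 8, remainder 148
743 ÷ 148 → quotient 5, remainder 3
148 ÷ 3 → quotient 49, remainder 1
3 ÷ 1 → quotient 3, remainder 0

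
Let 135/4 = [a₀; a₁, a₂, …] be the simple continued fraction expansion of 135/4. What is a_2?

3

Run the Euclidean algorithm, recording each quotient:
135 ÷ 4 → quotient 33, remainder 3
4 ÷ 3 → quotient 1, remainder 1
3 ÷ 1 → quotient 3, remainder 0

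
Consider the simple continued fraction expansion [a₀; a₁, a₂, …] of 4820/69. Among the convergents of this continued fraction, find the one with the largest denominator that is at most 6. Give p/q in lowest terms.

a_0 = 69: 69/1  (≤ bound)
a_1 = 1: 70/1  (≤ bound)
a_2 = 5: 419/6  (≤ bound)
a_3 = 1: 489/7  (> 6, stop)

419/6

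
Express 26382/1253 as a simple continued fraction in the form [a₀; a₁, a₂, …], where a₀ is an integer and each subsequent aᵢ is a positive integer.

[21; 18, 6, 3, 1, 2]

26382 = 21·1253 + 69, so a_0 = 21
1253 = 18·69 + 11, so a_1 = 18
69 = 6·11 + 3, so a_2 = 6
11 = 3·3 + 2, so a_3 = 3
3 = 1·2 + 1, so a_4 = 1
2 = 2·1 + 0, so a_5 = 2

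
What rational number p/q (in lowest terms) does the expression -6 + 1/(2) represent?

Collapse the nested fraction from the inside out:
Start with 2.
-6 + 1/(2/1) = -6 + 1/2 = -11/2

-11/2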